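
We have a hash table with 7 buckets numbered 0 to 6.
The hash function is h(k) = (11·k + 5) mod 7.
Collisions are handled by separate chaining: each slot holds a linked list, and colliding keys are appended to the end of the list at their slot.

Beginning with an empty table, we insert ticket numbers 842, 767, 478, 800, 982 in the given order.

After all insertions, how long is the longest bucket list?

Insert 842: h=6, bucket 6 empty → new chain.
Insert 767: h=0, bucket 0 empty → new chain.
Insert 478: h=6, bucket 6 nonempty → append to chain.
Insert 800: h=6, bucket 6 nonempty → append to chain.
Insert 982: h=6, bucket 6 nonempty → append to chain.
Final buckets:
0: 767
1: —
2: —
3: —
4: —
5: —
6: 842 -> 478 -> 800 -> 982

4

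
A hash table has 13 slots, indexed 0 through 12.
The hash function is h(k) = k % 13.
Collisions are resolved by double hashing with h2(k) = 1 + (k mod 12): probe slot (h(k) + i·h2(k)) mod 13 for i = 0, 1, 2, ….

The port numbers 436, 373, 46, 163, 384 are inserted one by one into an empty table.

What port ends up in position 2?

163

436 hashes to 7; slot 7 is free → place at 7.
373 hashes to 9; slot 9 is free → place at 9.
46 hashes to 7, h2=11; 7 taken → place at 5.
163 hashes to 7, h2=8; 7 taken → place at 2.
384 hashes to 7, h2=1; 7 taken → place at 8.
Table: [—, —, 163, —, —, 46, —, 436, 384, 373, —, —, —]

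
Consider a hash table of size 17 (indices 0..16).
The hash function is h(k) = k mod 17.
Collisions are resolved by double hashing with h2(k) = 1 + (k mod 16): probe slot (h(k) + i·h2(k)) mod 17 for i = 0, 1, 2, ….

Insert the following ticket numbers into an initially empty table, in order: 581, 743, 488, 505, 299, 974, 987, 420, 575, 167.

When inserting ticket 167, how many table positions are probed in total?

Insert 581: h=3, slot 3 empty → index 3.
Insert 743: h=12, slot 12 empty → index 12.
Insert 488: h=12, h2=9, slot 12 occupied → index 4.
Insert 505: h=12, h2=10, slot 12 occupied → index 5.
Insert 299: h=10, slot 10 empty → index 10.
Insert 974: h=5, h2=15, slots 5,3 occupied → index 1.
Insert 987: h=1, h2=12, slot 1 occupied → index 13.
Insert 420: h=12, h2=5, slot 12 occupied → index 0.
Insert 575: h=14, slot 14 empty → index 14.
Insert 167: h=14, h2=8, slots 14,5,13,4,12,3 occupied → index 11.
Table: [420, 974, ∅, 581, 488, 505, ∅, ∅, ∅, ∅, 299, 167, 743, 987, 575, ∅, ∅]

7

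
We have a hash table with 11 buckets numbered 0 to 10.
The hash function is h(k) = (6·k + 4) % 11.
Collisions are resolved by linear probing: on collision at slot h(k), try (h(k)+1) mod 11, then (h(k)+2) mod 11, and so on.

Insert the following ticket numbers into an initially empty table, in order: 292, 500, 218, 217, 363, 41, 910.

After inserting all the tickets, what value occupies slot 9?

41

292: h=7 → slot 7
500: h=1 → slot 1
218: h=3 → slot 3
217: h=8 → slot 8
363: h=4 → slot 4
41: h=8, probe 8,9 → slot 9
910: h=8, probe 8,9,10 → slot 10
Table: [∅, 500, ∅, 218, 363, ∅, ∅, 292, 217, 41, 910]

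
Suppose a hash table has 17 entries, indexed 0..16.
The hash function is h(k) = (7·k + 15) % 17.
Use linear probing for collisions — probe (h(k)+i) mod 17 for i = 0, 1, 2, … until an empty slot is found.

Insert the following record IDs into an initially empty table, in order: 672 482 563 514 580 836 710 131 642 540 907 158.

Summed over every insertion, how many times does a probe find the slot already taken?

7

672 hashes to 10; slot 10 is free -> place at 10.
482 hashes to 6; slot 6 is free -> place at 6.
563 hashes to 12; slot 12 is free -> place at 12.
514 hashes to 9; slot 9 is free -> place at 9.
580 hashes to 12; 12 taken -> place at 13.
836 hashes to 2; slot 2 is free -> place at 2.
710 hashes to 4; slot 4 is free -> place at 4.
131 hashes to 14; slot 14 is free -> place at 14.
642 hashes to 4; 4 taken -> place at 5.
540 hashes to 4; 4,5,6 taken -> place at 7.
907 hashes to 6; 6,7 taken -> place at 8.
158 hashes to 16; slot 16 is free -> place at 16.
Table: [_, _, 836, _, 710, 642, 482, 540, 907, 514, 672, _, 563, 580, 131, _, 158]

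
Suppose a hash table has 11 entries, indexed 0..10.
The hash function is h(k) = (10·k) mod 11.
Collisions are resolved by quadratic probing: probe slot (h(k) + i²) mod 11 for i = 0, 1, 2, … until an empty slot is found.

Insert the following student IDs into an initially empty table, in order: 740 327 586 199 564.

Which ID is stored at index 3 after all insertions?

327

Insert 740: h=8, slot 8 empty -> index 8.
Insert 327: h=3, slot 3 empty -> index 3.
Insert 586: h=8, slot 8 occupied -> index 9.
Insert 199: h=10, slot 10 empty -> index 10.
Insert 564: h=8, slots 8,9 occupied -> index 1.
Table: [., 564, ., 327, ., ., ., ., 740, 586, 199]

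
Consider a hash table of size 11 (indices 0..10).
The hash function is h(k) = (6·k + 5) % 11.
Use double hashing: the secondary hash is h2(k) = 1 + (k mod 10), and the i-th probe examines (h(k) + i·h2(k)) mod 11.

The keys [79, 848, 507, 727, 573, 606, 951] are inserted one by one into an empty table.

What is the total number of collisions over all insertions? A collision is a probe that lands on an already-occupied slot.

5

Insert 79: h=6, slot 6 empty -> index 6.
Insert 848: h=0, slot 0 empty -> index 0.
Insert 507: h=0, h2=8, slot 0 occupied -> index 8.
Insert 727: h=0, h2=8, slots 0,8 occupied -> index 5.
Insert 573: h=0, h2=4, slot 0 occupied -> index 4.
Insert 606: h=0, h2=7, slot 0 occupied -> index 7.
Insert 951: h=2, slot 2 empty -> index 2.
Table: [848, -, 951, -, 573, 727, 79, 606, 507, -, -]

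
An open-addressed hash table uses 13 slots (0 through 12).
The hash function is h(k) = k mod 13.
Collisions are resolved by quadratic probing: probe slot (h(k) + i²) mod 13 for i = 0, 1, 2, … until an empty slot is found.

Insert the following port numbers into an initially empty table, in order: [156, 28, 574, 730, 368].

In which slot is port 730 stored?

Insert 156: h=0, slot 0 empty → index 0.
Insert 28: h=2, slot 2 empty → index 2.
Insert 574: h=2, slot 2 occupied → index 3.
Insert 730: h=2, slots 2,3 occupied → index 6.
Insert 368: h=4, slot 4 empty → index 4.
Table: [156, —, 28, 574, 368, —, 730, —, —, —, —, —, —]

6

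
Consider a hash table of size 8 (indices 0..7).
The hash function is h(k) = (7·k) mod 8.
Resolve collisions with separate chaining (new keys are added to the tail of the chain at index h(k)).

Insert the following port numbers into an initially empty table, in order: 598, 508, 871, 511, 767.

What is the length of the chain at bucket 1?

3

Insert 598: h=2, bucket 2 empty → new chain.
Insert 508: h=4, bucket 4 empty → new chain.
Insert 871: h=1, bucket 1 empty → new chain.
Insert 511: h=1, bucket 1 nonempty → append to chain.
Insert 767: h=1, bucket 1 nonempty → append to chain.
Final buckets:
0: —
1: 871 -> 511 -> 767
2: 598
3: —
4: 508
5: —
6: —
7: —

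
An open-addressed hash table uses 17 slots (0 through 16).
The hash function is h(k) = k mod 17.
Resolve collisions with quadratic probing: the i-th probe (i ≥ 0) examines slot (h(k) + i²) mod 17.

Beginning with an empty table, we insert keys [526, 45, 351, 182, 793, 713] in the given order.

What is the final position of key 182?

13

526: h=16 -> slot 16
45: h=11 -> slot 11
351: h=11, probe 11,12 -> slot 12
182: h=12, probe 12,13 -> slot 13
793: h=11, probe 11,12,15 -> slot 15
713: h=16, probe 16,0 -> slot 0
Table: [713, ∅, ∅, ∅, ∅, ∅, ∅, ∅, ∅, ∅, ∅, 45, 351, 182, ∅, 793, 526]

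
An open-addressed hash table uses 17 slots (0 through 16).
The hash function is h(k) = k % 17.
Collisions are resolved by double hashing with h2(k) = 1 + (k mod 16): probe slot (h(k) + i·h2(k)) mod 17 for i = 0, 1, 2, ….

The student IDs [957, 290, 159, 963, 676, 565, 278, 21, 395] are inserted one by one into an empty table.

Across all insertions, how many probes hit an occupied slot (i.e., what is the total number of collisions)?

Insert 957: h=5, slot 5 empty => index 5.
Insert 290: h=1, slot 1 empty => index 1.
Insert 159: h=6, slot 6 empty => index 6.
Insert 963: h=11, slot 11 empty => index 11.
Insert 676: h=13, slot 13 empty => index 13.
Insert 565: h=4, slot 4 empty => index 4.
Insert 278: h=6, h2=7, slots 6,13 occupied => index 3.
Insert 21: h=4, h2=6, slot 4 occupied => index 10.
Insert 395: h=4, h2=12, slot 4 occupied => index 16.
Table: [., 290, ., 278, 565, 957, 159, ., ., ., 21, 963, ., 676, ., ., 395]

4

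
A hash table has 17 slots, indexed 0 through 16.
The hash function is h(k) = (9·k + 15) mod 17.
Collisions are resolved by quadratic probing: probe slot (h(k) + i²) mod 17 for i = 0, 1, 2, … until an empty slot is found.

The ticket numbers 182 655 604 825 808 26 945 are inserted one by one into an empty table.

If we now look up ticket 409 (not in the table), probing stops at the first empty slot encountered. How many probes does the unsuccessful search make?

Insert 182: h=4, slot 4 empty → index 4.
Insert 655: h=11, slot 11 empty → index 11.
Insert 604: h=11, slot 11 occupied → index 12.
Insert 825: h=11, slots 11,12 occupied → index 15.
Insert 808: h=11, slots 11,12,15 occupied → index 3.
Insert 26: h=11, slots 11,12,15,3 occupied → index 10.
Insert 945: h=3, slots 3,4 occupied → index 7.
Table: [-, -, -, 808, 182, -, -, 945, -, -, 26, 655, 604, -, -, 825, -]
Lookup 409: h=7, probe 7,8 → slot 8 empty, not found.

2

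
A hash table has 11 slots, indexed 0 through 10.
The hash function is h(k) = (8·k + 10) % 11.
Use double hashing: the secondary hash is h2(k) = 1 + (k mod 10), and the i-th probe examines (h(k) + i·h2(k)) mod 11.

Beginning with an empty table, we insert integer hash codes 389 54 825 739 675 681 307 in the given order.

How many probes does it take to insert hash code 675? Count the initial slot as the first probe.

Insert 389: h=9, slot 9 empty → index 9.
Insert 54: h=2, slot 2 empty → index 2.
Insert 825: h=10, slot 10 empty → index 10.
Insert 739: h=4, slot 4 empty → index 4.
Insert 675: h=9, h2=6, slots 9,4,10 occupied → index 5.
Insert 681: h=2, h2=2, slots 2,4 occupied → index 6.
Insert 307: h=2, h2=8, slots 2,10 occupied → index 7.
Table: [., ., 54, ., 739, 675, 681, 307, ., 389, 825]

4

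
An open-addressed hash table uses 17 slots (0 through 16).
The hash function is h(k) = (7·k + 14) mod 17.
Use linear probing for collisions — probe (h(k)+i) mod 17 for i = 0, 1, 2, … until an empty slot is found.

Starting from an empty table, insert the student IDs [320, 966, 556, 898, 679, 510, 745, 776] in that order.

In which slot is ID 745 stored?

Insert 320: h=10, slot 10 empty => index 10.
Insert 966: h=10, slot 10 occupied => index 11.
Insert 556: h=13, slot 13 empty => index 13.
Insert 898: h=10, slots 10,11 occupied => index 12.
Insert 679: h=7, slot 7 empty => index 7.
Insert 510: h=14, slot 14 empty => index 14.
Insert 745: h=10, slots 10,11,12,13,14 occupied => index 15.
Insert 776: h=6, slot 6 empty => index 6.
Table: [., ., ., ., ., ., 776, 679, ., ., 320, 966, 898, 556, 510, 745, .]

15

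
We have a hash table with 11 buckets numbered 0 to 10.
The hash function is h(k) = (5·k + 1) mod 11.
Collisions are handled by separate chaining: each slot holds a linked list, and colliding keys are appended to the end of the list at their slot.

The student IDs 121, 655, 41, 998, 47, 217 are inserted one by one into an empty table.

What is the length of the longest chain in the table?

3

121 -> bucket 1
655 -> bucket 9
41 -> bucket 8
998 -> bucket 8 (collision)
47 -> bucket 5
217 -> bucket 8 (collision)
Final buckets:
0: -
1: 121
2: -
3: -
4: -
5: 47
6: -
7: -
8: 41 -> 998 -> 217
9: 655
10: -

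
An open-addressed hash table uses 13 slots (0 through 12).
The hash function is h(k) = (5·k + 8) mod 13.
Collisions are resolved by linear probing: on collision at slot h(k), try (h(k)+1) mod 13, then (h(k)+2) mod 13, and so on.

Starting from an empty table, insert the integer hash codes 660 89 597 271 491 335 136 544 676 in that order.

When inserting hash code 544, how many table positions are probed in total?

660: h=6 => slot 6
89: h=11 => slot 11
597: h=3 => slot 3
271: h=11, probe 11,12 => slot 12
491: h=6, probe 6,7 => slot 7
335: h=6, probe 6,7,8 => slot 8
136: h=12, probe 12,0 => slot 0
544: h=11, probe 11,12,0,1 => slot 1
676: h=8, probe 8,9 => slot 9
Table: [136, 544, -, 597, -, -, 660, 491, 335, 676, -, 89, 271]

4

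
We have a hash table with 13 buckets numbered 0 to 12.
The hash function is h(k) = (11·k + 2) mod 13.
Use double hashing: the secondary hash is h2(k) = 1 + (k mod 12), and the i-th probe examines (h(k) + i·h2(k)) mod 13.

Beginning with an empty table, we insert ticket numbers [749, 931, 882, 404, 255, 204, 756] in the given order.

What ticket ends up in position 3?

749: h=12 => slot 12
931: h=12, h2=8, probe 12,7 => slot 7
882: h=6 => slot 6
404: h=0 => slot 0
255: h=12, h2=4, probe 12,3 => slot 3
204: h=10 => slot 10
756: h=11 => slot 11
Table: [404, —, —, 255, —, —, 882, 931, —, —, 204, 756, 749]

255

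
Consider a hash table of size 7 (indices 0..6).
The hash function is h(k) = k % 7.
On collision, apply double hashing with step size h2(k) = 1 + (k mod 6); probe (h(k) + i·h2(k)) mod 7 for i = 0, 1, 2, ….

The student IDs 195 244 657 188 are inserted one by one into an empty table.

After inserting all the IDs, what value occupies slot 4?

244

195 hashes to 6; slot 6 is free => place at 6.
244 hashes to 6, h2=5; 6 taken => place at 4.
657 hashes to 6, h2=4; 6 taken => place at 3.
188 hashes to 6, h2=3; 6 taken => place at 2.
Table: [—, —, 188, 657, 244, —, 195]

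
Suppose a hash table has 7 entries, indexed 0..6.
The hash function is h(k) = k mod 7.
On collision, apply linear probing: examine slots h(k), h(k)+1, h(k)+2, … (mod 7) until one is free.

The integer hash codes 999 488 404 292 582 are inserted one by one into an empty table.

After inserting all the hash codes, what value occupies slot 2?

Insert 999: h=5, slot 5 empty => index 5.
Insert 488: h=5, slot 5 occupied => index 6.
Insert 404: h=5, slots 5,6 occupied => index 0.
Insert 292: h=5, slots 5,6,0 occupied => index 1.
Insert 582: h=1, slot 1 occupied => index 2.
Table: [404, 292, 582, —, —, 999, 488]

582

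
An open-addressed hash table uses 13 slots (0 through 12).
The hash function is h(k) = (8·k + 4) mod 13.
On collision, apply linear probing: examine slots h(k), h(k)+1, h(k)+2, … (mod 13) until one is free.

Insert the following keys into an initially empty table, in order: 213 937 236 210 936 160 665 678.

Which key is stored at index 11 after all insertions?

678

Insert 213: h=5, slot 5 empty → index 5.
Insert 937: h=12, slot 12 empty → index 12.
Insert 236: h=7, slot 7 empty → index 7.
Insert 210: h=7, slot 7 occupied → index 8.
Insert 936: h=4, slot 4 empty → index 4.
Insert 160: h=10, slot 10 empty → index 10.
Insert 665: h=7, slots 7,8 occupied → index 9.
Insert 678: h=7, slots 7,8,9,10 occupied → index 11.
Table: [., ., ., ., 936, 213, ., 236, 210, 665, 160, 678, 937]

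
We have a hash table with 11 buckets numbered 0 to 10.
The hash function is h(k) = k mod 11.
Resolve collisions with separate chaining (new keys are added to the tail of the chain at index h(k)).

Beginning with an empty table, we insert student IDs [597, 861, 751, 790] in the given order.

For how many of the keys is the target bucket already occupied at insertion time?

Insert 597: h=3, bucket 3 empty -> new chain.
Insert 861: h=3, bucket 3 nonempty -> append to chain.
Insert 751: h=3, bucket 3 nonempty -> append to chain.
Insert 790: h=9, bucket 9 empty -> new chain.
Final buckets:
0: —
1: —
2: —
3: 597 -> 861 -> 751
4: —
5: —
6: —
7: —
8: —
9: 790
10: —

2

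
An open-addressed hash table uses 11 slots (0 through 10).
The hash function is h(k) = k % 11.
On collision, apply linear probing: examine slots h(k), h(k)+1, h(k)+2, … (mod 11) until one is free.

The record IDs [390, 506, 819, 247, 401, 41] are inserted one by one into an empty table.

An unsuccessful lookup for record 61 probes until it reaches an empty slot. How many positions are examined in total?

390: h=5 → slot 5
506: h=0 → slot 0
819: h=5, probe 5,6 → slot 6
247: h=5, probe 5,6,7 → slot 7
401: h=5, probe 5,6,7,8 → slot 8
41: h=8, probe 8,9 → slot 9
Table: [506, -, -, -, -, 390, 819, 247, 401, 41, -]
Lookup 61: h=6, probe 6,7,8,9,10 → slot 10 empty, not found.

5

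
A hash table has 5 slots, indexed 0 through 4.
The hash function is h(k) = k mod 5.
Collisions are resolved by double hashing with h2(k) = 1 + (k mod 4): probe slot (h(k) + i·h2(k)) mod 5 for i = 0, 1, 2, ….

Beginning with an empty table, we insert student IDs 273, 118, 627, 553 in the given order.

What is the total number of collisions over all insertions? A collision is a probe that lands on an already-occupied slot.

273 hashes to 3; slot 3 is free → place at 3.
118 hashes to 3, h2=3; 3 taken → place at 1.
627 hashes to 2; slot 2 is free → place at 2.
553 hashes to 3, h2=2; 3 taken → place at 0.
Table: [553, 118, 627, 273, —]

2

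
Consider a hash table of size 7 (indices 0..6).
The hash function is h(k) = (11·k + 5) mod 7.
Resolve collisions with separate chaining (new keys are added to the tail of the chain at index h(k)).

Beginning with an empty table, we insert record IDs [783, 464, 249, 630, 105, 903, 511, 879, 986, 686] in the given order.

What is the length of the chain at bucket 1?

783 -> bucket 1
464 -> bucket 6
249 -> bucket 0
630 -> bucket 5
105 -> bucket 5 (collision)
903 -> bucket 5 (collision)
511 -> bucket 5 (collision)
879 -> bucket 0 (collision)
986 -> bucket 1 (collision)
686 -> bucket 5 (collision)
Final buckets:
0: 249 -> 879
1: 783 -> 986
2: -
3: -
4: -
5: 630 -> 105 -> 903 -> 511 -> 686
6: 464

2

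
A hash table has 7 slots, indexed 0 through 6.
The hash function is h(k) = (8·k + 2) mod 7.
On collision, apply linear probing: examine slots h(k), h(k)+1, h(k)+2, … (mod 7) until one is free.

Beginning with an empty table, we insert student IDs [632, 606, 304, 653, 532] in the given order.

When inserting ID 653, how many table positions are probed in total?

632: h=4 → slot 4
606: h=6 → slot 6
304: h=5 → slot 5
653: h=4, probe 4,5,6,0 → slot 0
532: h=2 → slot 2
Table: [653, —, 532, —, 632, 304, 606]

4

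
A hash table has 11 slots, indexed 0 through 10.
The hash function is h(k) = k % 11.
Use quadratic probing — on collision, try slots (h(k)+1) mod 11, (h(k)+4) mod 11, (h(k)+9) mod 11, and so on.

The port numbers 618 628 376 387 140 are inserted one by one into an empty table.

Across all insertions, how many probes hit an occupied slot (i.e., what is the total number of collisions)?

Insert 618: h=2, slot 2 empty => index 2.
Insert 628: h=1, slot 1 empty => index 1.
Insert 376: h=2, slot 2 occupied => index 3.
Insert 387: h=2, slots 2,3 occupied => index 6.
Insert 140: h=8, slot 8 empty => index 8.
Table: [∅, 628, 618, 376, ∅, ∅, 387, ∅, 140, ∅, ∅]

3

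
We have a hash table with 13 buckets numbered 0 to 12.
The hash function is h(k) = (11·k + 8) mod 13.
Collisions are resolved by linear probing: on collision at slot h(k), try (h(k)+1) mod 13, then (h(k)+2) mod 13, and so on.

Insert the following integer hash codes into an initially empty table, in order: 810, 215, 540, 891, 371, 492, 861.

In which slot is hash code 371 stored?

810 hashes to 0; slot 0 is free → place at 0.
215 hashes to 7; slot 7 is free → place at 7.
540 hashes to 7; 7 taken → place at 8.
891 hashes to 7; 7,8 taken → place at 9.
371 hashes to 7; 7,8,9 taken → place at 10.
492 hashes to 12; slot 12 is free → place at 12.
861 hashes to 2; slot 2 is free → place at 2.
Table: [810, _, 861, _, _, _, _, 215, 540, 891, 371, _, 492]

10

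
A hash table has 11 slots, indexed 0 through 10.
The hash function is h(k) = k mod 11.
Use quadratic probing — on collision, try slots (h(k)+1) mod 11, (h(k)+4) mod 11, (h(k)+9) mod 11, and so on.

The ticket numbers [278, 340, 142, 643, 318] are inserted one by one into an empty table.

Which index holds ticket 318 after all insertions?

278 hashes to 3; slot 3 is free -> place at 3.
340 hashes to 10; slot 10 is free -> place at 10.
142 hashes to 10; 10 taken -> place at 0.
643 hashes to 5; slot 5 is free -> place at 5.
318 hashes to 10; 10,0,3 taken -> place at 8.
Table: [142, —, —, 278, —, 643, —, —, 318, —, 340]

8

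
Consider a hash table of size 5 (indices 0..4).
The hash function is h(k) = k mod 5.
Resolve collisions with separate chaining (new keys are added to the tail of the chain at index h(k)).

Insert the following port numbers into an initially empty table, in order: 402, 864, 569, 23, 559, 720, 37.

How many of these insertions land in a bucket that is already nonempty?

3

402 → bucket 2
864 → bucket 4
569 → bucket 4 (collision)
23 → bucket 3
559 → bucket 4 (collision)
720 → bucket 0
37 → bucket 2 (collision)
Final buckets:
0: 720
1: —
2: 402 -> 37
3: 23
4: 864 -> 569 -> 559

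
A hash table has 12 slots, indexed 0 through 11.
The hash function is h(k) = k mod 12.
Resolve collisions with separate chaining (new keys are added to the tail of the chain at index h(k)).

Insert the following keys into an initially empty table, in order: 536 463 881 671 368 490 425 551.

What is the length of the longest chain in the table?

2

Insert 536: h=8, bucket 8 empty → new chain.
Insert 463: h=7, bucket 7 empty → new chain.
Insert 881: h=5, bucket 5 empty → new chain.
Insert 671: h=11, bucket 11 empty → new chain.
Insert 368: h=8, bucket 8 nonempty → append to chain.
Insert 490: h=10, bucket 10 empty → new chain.
Insert 425: h=5, bucket 5 nonempty → append to chain.
Insert 551: h=11, bucket 11 nonempty → append to chain.
Final buckets:
0: -
1: -
2: -
3: -
4: -
5: 881 -> 425
6: -
7: 463
8: 536 -> 368
9: -
10: 490
11: 671 -> 551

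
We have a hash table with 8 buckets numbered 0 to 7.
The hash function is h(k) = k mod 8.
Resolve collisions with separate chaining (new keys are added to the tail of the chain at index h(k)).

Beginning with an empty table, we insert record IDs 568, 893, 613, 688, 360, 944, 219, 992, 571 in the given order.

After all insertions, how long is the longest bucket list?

5

568 -> bucket 0
893 -> bucket 5
613 -> bucket 5 (collision)
688 -> bucket 0 (collision)
360 -> bucket 0 (collision)
944 -> bucket 0 (collision)
219 -> bucket 3
992 -> bucket 0 (collision)
571 -> bucket 3 (collision)
Final buckets:
0: 568 -> 688 -> 360 -> 944 -> 992
1: _
2: _
3: 219 -> 571
4: _
5: 893 -> 613
6: _
7: _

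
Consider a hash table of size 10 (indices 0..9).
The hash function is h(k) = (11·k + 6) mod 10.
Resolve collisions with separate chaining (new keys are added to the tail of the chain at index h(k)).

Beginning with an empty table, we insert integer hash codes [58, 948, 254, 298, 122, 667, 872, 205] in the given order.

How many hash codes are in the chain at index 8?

Insert 58: h=4, bucket 4 empty -> new chain.
Insert 948: h=4, bucket 4 nonempty -> append to chain.
Insert 254: h=0, bucket 0 empty -> new chain.
Insert 298: h=4, bucket 4 nonempty -> append to chain.
Insert 122: h=8, bucket 8 empty -> new chain.
Insert 667: h=3, bucket 3 empty -> new chain.
Insert 872: h=8, bucket 8 nonempty -> append to chain.
Insert 205: h=1, bucket 1 empty -> new chain.
Final buckets:
0: 254
1: 205
2: —
3: 667
4: 58 -> 948 -> 298
5: —
6: —
7: —
8: 122 -> 872
9: —

2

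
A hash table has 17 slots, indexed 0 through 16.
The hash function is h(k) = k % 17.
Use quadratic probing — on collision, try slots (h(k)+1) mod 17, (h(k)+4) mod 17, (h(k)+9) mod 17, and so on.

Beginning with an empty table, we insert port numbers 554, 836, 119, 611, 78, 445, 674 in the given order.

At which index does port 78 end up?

11

Insert 554: h=10, slot 10 empty => index 10.
Insert 836: h=3, slot 3 empty => index 3.
Insert 119: h=0, slot 0 empty => index 0.
Insert 611: h=16, slot 16 empty => index 16.
Insert 78: h=10, slot 10 occupied => index 11.
Insert 445: h=3, slot 3 occupied => index 4.
Insert 674: h=11, slot 11 occupied => index 12.
Table: [119, _, _, 836, 445, _, _, _, _, _, 554, 78, 674, _, _, _, 611]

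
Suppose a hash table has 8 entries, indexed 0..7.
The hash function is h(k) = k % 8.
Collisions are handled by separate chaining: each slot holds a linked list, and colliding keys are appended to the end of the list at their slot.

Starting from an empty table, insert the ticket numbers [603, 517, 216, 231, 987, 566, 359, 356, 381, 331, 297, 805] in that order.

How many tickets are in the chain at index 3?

603 → bucket 3
517 → bucket 5
216 → bucket 0
231 → bucket 7
987 → bucket 3 (collision)
566 → bucket 6
359 → bucket 7 (collision)
356 → bucket 4
381 → bucket 5 (collision)
331 → bucket 3 (collision)
297 → bucket 1
805 → bucket 5 (collision)
Final buckets:
0: 216
1: 297
2: ∅
3: 603 -> 987 -> 331
4: 356
5: 517 -> 381 -> 805
6: 566
7: 231 -> 359

3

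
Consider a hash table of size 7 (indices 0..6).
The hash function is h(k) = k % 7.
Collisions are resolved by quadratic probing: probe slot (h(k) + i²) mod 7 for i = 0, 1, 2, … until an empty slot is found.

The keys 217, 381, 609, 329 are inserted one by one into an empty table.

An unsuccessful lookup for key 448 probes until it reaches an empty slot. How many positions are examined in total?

217: h=0 -> slot 0
381: h=3 -> slot 3
609: h=0, probe 0,1 -> slot 1
329: h=0, probe 0,1,4 -> slot 4
Table: [217, 609, -, 381, 329, -, -]
Lookup 448: h=0, probe 0,1,4,2 → slot 2 empty, not found.

4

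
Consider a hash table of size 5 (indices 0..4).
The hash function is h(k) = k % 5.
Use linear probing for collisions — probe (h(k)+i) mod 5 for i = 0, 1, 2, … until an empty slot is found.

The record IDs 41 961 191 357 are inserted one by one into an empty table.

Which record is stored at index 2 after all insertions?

961

41: h=1 -> slot 1
961: h=1, probe 1,2 -> slot 2
191: h=1, probe 1,2,3 -> slot 3
357: h=2, probe 2,3,4 -> slot 4
Table: [∅, 41, 961, 191, 357]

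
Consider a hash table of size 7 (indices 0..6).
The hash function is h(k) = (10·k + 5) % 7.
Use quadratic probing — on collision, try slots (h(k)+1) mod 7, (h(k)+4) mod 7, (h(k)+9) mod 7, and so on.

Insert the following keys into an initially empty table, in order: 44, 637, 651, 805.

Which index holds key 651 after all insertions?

44 hashes to 4; slot 4 is free → place at 4.
637 hashes to 5; slot 5 is free → place at 5.
651 hashes to 5; 5 taken → place at 6.
805 hashes to 5; 5,6 taken → place at 2.
Table: [∅, ∅, 805, ∅, 44, 637, 651]

6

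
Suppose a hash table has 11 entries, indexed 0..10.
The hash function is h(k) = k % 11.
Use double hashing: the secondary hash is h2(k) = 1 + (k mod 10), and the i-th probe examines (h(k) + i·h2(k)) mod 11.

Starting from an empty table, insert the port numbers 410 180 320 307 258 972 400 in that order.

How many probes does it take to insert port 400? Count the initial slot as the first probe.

3

Insert 410: h=3, slot 3 empty -> index 3.
Insert 180: h=4, slot 4 empty -> index 4.
Insert 320: h=1, slot 1 empty -> index 1.
Insert 307: h=10, slot 10 empty -> index 10.
Insert 258: h=5, slot 5 empty -> index 5.
Insert 972: h=4, h2=3, slot 4 occupied -> index 7.
Insert 400: h=4, h2=1, slots 4,5 occupied -> index 6.
Table: [-, 320, -, 410, 180, 258, 400, 972, -, -, 307]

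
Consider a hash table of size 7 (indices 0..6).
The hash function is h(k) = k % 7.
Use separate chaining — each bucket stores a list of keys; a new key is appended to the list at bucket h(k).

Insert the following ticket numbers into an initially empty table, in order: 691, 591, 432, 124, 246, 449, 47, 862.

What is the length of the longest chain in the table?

4

Insert 691: h=5, bucket 5 empty → new chain.
Insert 591: h=3, bucket 3 empty → new chain.
Insert 432: h=5, bucket 5 nonempty → append to chain.
Insert 124: h=5, bucket 5 nonempty → append to chain.
Insert 246: h=1, bucket 1 empty → new chain.
Insert 449: h=1, bucket 1 nonempty → append to chain.
Insert 47: h=5, bucket 5 nonempty → append to chain.
Insert 862: h=1, bucket 1 nonempty → append to chain.
Final buckets:
0: —
1: 246 -> 449 -> 862
2: —
3: 591
4: —
5: 691 -> 432 -> 124 -> 47
6: —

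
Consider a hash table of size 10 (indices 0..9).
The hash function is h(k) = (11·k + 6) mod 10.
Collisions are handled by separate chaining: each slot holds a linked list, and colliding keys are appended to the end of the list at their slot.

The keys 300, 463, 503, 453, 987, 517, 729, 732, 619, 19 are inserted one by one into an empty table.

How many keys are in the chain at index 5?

300 → bucket 6
463 → bucket 9
503 → bucket 9 (collision)
453 → bucket 9 (collision)
987 → bucket 3
517 → bucket 3 (collision)
729 → bucket 5
732 → bucket 8
619 → bucket 5 (collision)
19 → bucket 5 (collision)
Final buckets:
0: —
1: —
2: —
3: 987 -> 517
4: —
5: 729 -> 619 -> 19
6: 300
7: —
8: 732
9: 463 -> 503 -> 453

3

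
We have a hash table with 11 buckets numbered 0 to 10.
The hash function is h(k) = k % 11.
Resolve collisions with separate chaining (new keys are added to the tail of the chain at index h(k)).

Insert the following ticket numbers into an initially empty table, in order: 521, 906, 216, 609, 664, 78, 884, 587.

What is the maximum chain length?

Insert 521: h=4, bucket 4 empty → new chain.
Insert 906: h=4, bucket 4 nonempty → append to chain.
Insert 216: h=7, bucket 7 empty → new chain.
Insert 609: h=4, bucket 4 nonempty → append to chain.
Insert 664: h=4, bucket 4 nonempty → append to chain.
Insert 78: h=1, bucket 1 empty → new chain.
Insert 884: h=4, bucket 4 nonempty → append to chain.
Insert 587: h=4, bucket 4 nonempty → append to chain.
Final buckets:
0: .
1: 78
2: .
3: .
4: 521 -> 906 -> 609 -> 664 -> 884 -> 587
5: .
6: .
7: 216
8: .
9: .
10: .

6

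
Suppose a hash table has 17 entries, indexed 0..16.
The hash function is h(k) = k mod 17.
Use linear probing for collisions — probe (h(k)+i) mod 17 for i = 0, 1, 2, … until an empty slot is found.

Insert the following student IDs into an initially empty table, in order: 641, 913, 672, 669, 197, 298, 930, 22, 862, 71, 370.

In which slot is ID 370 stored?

16

641: h=12 -> slot 12
913: h=12, probe 12,13 -> slot 13
672: h=9 -> slot 9
669: h=6 -> slot 6
197: h=10 -> slot 10
298: h=9, probe 9,10,11 -> slot 11
930: h=12, probe 12,13,14 -> slot 14
22: h=5 -> slot 5
862: h=12, probe 12,13,14,15 -> slot 15
71: h=3 -> slot 3
370: h=13, probe 13,14,15,16 -> slot 16
Table: [—, —, —, 71, —, 22, 669, —, —, 672, 197, 298, 641, 913, 930, 862, 370]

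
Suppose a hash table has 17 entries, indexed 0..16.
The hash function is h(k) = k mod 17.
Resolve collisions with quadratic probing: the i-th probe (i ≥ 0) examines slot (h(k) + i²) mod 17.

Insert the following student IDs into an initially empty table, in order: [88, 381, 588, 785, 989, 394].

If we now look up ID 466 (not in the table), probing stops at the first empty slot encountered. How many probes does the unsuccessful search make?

88 hashes to 3; slot 3 is free -> place at 3.
381 hashes to 7; slot 7 is free -> place at 7.
588 hashes to 10; slot 10 is free -> place at 10.
785 hashes to 3; 3 taken -> place at 4.
989 hashes to 3; 3,4,7 taken -> place at 12.
394 hashes to 3; 3,4,7,12 taken -> place at 2.
Table: [-, -, 394, 88, 785, -, -, 381, -, -, 588, -, 989, -, -, -, -]
Lookup 466: h=7, probe 7,8 → slot 8 empty, not found.

2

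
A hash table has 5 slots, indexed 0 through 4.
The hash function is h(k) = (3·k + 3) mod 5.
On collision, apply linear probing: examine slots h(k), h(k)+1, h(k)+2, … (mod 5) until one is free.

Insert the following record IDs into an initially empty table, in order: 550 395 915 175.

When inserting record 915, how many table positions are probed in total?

3

Insert 550: h=3, slot 3 empty → index 3.
Insert 395: h=3, slot 3 occupied → index 4.
Insert 915: h=3, slots 3,4 occupied → index 0.
Insert 175: h=3, slots 3,4,0 occupied → index 1.
Table: [915, 175, ∅, 550, 395]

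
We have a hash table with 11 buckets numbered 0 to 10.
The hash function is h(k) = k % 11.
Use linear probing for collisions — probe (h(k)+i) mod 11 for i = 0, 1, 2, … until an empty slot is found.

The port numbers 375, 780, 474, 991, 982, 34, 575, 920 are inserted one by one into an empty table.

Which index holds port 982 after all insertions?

375 hashes to 1; slot 1 is free → place at 1.
780 hashes to 10; slot 10 is free → place at 10.
474 hashes to 1; 1 taken → place at 2.
991 hashes to 1; 1,2 taken → place at 3.
982 hashes to 3; 3 taken → place at 4.
34 hashes to 1; 1,2,3,4 taken → place at 5.
575 hashes to 3; 3,4,5 taken → place at 6.
920 hashes to 7; slot 7 is free → place at 7.
Table: [-, 375, 474, 991, 982, 34, 575, 920, -, -, 780]

4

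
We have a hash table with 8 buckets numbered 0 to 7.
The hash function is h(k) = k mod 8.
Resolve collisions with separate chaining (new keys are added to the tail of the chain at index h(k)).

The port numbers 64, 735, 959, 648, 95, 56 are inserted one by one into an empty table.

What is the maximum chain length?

64 → bucket 0
735 → bucket 7
959 → bucket 7 (collision)
648 → bucket 0 (collision)
95 → bucket 7 (collision)
56 → bucket 0 (collision)
Final buckets:
0: 64 -> 648 -> 56
1: .
2: .
3: .
4: .
5: .
6: .
7: 735 -> 959 -> 95

3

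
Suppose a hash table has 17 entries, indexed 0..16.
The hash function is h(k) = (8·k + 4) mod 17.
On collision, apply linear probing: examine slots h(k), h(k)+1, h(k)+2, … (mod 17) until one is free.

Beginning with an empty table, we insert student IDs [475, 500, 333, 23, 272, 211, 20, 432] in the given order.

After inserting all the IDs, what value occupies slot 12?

432

475 hashes to 13; slot 13 is free -> place at 13.
500 hashes to 9; slot 9 is free -> place at 9.
333 hashes to 16; slot 16 is free -> place at 16.
23 hashes to 1; slot 1 is free -> place at 1.
272 hashes to 4; slot 4 is free -> place at 4.
211 hashes to 9; 9 taken -> place at 10.
20 hashes to 11; slot 11 is free -> place at 11.
432 hashes to 9; 9,10,11 taken -> place at 12.
Table: [_, 23, _, _, 272, _, _, _, _, 500, 211, 20, 432, 475, _, _, 333]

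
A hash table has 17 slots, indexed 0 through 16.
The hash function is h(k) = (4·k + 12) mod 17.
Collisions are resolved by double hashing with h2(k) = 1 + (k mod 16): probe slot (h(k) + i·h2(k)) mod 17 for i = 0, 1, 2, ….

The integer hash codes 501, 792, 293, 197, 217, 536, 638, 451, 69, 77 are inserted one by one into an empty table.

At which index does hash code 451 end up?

5

Insert 501: h=10, slot 10 empty => index 10.
Insert 792: h=1, slot 1 empty => index 1.
Insert 293: h=11, slot 11 empty => index 11.
Insert 197: h=1, h2=6, slot 1 occupied => index 7.
Insert 217: h=13, slot 13 empty => index 13.
Insert 536: h=14, slot 14 empty => index 14.
Insert 638: h=14, h2=15, slot 14 occupied => index 12.
Insert 451: h=14, h2=4, slots 14,1 occupied => index 5.
Insert 69: h=16, slot 16 empty => index 16.
Insert 77: h=14, h2=14, slots 14,11 occupied => index 8.
Table: [_, 792, _, _, _, 451, _, 197, 77, _, 501, 293, 638, 217, 536, _, 69]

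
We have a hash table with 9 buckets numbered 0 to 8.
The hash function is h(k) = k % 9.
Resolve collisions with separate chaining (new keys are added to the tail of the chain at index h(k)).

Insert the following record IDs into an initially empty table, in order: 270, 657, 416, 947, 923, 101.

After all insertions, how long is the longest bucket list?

3

Insert 270: h=0, bucket 0 empty → new chain.
Insert 657: h=0, bucket 0 nonempty → append to chain.
Insert 416: h=2, bucket 2 empty → new chain.
Insert 947: h=2, bucket 2 nonempty → append to chain.
Insert 923: h=5, bucket 5 empty → new chain.
Insert 101: h=2, bucket 2 nonempty → append to chain.
Final buckets:
0: 270 -> 657
1: ∅
2: 416 -> 947 -> 101
3: ∅
4: ∅
5: 923
6: ∅
7: ∅
8: ∅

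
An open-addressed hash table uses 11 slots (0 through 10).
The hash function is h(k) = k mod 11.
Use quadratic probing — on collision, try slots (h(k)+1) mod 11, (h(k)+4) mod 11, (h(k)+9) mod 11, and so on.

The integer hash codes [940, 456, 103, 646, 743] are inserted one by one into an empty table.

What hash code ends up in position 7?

Insert 940: h=5, slot 5 empty → index 5.
Insert 456: h=5, slot 5 occupied → index 6.
Insert 103: h=4, slot 4 empty → index 4.
Insert 646: h=8, slot 8 empty → index 8.
Insert 743: h=6, slot 6 occupied → index 7.
Table: [∅, ∅, ∅, ∅, 103, 940, 456, 743, 646, ∅, ∅]

743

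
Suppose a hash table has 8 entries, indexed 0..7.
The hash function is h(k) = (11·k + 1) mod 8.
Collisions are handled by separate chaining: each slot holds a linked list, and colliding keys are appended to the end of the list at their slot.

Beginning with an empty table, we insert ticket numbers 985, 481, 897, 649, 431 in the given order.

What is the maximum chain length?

Insert 985: h=4, bucket 4 empty -> new chain.
Insert 481: h=4, bucket 4 nonempty -> append to chain.
Insert 897: h=4, bucket 4 nonempty -> append to chain.
Insert 649: h=4, bucket 4 nonempty -> append to chain.
Insert 431: h=6, bucket 6 empty -> new chain.
Final buckets:
0: ∅
1: ∅
2: ∅
3: ∅
4: 985 -> 481 -> 897 -> 649
5: ∅
6: 431
7: ∅

4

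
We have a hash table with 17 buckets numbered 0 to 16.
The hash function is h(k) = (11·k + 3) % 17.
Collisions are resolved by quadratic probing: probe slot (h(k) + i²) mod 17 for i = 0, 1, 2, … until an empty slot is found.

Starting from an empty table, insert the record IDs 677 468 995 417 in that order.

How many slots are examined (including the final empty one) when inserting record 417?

4

677: h=4 => slot 4
468: h=0 => slot 0
995: h=0, probe 0,1 => slot 1
417: h=0, probe 0,1,4,9 => slot 9
Table: [468, 995, _, _, 677, _, _, _, _, 417, _, _, _, _, _, _, _]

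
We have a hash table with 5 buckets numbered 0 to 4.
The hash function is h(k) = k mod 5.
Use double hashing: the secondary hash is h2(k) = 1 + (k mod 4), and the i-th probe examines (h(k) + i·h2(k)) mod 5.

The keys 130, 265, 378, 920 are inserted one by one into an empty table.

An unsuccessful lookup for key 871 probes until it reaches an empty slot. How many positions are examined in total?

3

130: h=0 → slot 0
265: h=0, h2=2, probe 0,2 → slot 2
378: h=3 → slot 3
920: h=0, h2=1, probe 0,1 → slot 1
Table: [130, 920, 265, 378, -]
Lookup 871: h=1, h2=4, probe 1,0,4 → slot 4 empty, not found.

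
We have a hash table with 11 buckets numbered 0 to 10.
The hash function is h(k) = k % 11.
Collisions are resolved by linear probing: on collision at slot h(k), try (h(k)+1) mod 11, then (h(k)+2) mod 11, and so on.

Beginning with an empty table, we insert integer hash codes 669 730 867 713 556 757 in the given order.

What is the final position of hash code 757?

1

669: h=9 -> slot 9
730: h=4 -> slot 4
867: h=9, probe 9,10 -> slot 10
713: h=9, probe 9,10,0 -> slot 0
556: h=6 -> slot 6
757: h=9, probe 9,10,0,1 -> slot 1
Table: [713, 757, —, —, 730, —, 556, —, —, 669, 867]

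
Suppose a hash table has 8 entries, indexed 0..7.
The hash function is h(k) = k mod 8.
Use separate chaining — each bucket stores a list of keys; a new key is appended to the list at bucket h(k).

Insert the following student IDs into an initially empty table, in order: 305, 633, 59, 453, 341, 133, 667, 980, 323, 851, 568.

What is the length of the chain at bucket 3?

305 -> bucket 1
633 -> bucket 1 (collision)
59 -> bucket 3
453 -> bucket 5
341 -> bucket 5 (collision)
133 -> bucket 5 (collision)
667 -> bucket 3 (collision)
980 -> bucket 4
323 -> bucket 3 (collision)
851 -> bucket 3 (collision)
568 -> bucket 0
Final buckets:
0: 568
1: 305 -> 633
2: _
3: 59 -> 667 -> 323 -> 851
4: 980
5: 453 -> 341 -> 133
6: _
7: _

4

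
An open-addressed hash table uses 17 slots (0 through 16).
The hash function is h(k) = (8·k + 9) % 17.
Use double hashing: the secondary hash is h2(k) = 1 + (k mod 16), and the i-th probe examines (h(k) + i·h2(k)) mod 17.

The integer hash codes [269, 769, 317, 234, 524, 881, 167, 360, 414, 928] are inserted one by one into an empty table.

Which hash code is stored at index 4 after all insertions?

Insert 269: h=2, slot 2 empty -> index 2.
Insert 769: h=7, slot 7 empty -> index 7.
Insert 317: h=12, slot 12 empty -> index 12.
Insert 234: h=11, slot 11 empty -> index 11.
Insert 524: h=2, h2=13, slot 2 occupied -> index 15.
Insert 881: h=2, h2=2, slot 2 occupied -> index 4.
Insert 167: h=2, h2=8, slot 2 occupied -> index 10.
Insert 360: h=16, slot 16 empty -> index 16.
Insert 414: h=6, slot 6 empty -> index 6.
Insert 928: h=4, h2=1, slot 4 occupied -> index 5.
Table: [., ., 269, ., 881, 928, 414, 769, ., ., 167, 234, 317, ., ., 524, 360]

881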